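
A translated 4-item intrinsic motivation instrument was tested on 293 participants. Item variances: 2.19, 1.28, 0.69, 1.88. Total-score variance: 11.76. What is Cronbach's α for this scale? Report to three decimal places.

Cronbach's α = 0.649

Σσᵢ² = 2.19 + 1.28 + 0.69 + 1.88 = 6.04
α = (k/(k−1))·(1 − Σσᵢ²/σ²_total) = (4/3)·(1 − 6.04/11.76) = 0.649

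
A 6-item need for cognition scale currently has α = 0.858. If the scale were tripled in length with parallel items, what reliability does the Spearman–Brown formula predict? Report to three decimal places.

Length factor m = 3
α' = m·α / (1 + (m−1)·α)
   = 3 × 0.858 / (1 + (3 − 1) × 0.858)
   = 2.5740 / 2.7160 = 0.948

predicted reliability = 0.948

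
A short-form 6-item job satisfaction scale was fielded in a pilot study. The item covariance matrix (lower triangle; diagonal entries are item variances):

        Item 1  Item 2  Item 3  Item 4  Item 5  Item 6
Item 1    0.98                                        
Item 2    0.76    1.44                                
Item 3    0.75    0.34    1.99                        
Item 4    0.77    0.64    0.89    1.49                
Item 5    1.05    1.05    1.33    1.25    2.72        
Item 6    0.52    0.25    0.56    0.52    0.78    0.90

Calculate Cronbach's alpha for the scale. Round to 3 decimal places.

α = 0.848

ΣVar(i) = 0.98 + 1.44 + 1.99 + 1.49 + 2.72 + 0.90 = 9.52
Sum of off-diagonal covariances = 11.46
σ²_total = 9.52 + 2 × 11.46 = 32.44
α = (k/(k−1))·(1 − ΣVar(i)/σ²_total) = (6/5)·(1 − 9.52/32.44) = 0.848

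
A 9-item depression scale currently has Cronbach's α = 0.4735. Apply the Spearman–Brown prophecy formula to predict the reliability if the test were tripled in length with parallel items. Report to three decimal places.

predicted reliability = 0.730

Length factor m = 3
α' = m·α / (1 + (m−1)·α)
   = 3 × 0.4735 / (1 + (3 − 1) × 0.4735)
   = 1.4205 / 1.9470 = 0.730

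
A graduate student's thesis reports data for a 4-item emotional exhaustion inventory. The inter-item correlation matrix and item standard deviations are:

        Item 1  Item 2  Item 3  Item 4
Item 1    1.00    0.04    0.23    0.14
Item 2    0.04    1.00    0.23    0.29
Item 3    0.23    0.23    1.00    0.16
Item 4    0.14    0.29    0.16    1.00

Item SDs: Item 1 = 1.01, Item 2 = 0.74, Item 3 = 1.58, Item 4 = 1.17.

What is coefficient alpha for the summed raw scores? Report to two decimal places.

Σσ²ᵢ = 1.01² + 0.74² + 1.58² + 1.17² = 5.4330
Covariances σ_ij = r_ij · s_i · s_j:
  σ(Item 1,Item 2) = 0.04 × 1.01 × 0.74 = 0.0299
  σ(Item 1,Item 3) = 0.23 × 1.01 × 1.58 = 0.3670
  σ(Item 1,Item 4) = 0.14 × 1.01 × 1.17 = 0.1654
  σ(Item 2,Item 3) = 0.23 × 0.74 × 1.58 = 0.2689
  σ(Item 2,Item 4) = 0.29 × 0.74 × 1.17 = 0.2511
  σ(Item 3,Item 4) = 0.16 × 1.58 × 1.17 = 0.2958
σ²_T = Σσ²ᵢ + 2·Σσ_ij = 5.4330 + 2 × 1.3781 = 8.1892
α = (4/3)·(1 − 5.4330/8.1892) = 0.45

α = 0.45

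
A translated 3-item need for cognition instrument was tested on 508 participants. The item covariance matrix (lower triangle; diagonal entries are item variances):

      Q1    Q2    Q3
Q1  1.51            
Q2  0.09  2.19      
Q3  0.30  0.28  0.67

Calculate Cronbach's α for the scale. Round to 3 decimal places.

Cronbach's α = 0.352

Σσᵢ² = 1.51 + 2.19 + 0.67 = 4.37
Σ_{i<j} σ_ij = 0.67
σ²_total = 4.37 + 2 × 0.67 = 5.71
α = (k/(k−1))·(1 − Σσᵢ²/σ²_total) = (3/2)·(1 − 4.37/5.71) = 0.352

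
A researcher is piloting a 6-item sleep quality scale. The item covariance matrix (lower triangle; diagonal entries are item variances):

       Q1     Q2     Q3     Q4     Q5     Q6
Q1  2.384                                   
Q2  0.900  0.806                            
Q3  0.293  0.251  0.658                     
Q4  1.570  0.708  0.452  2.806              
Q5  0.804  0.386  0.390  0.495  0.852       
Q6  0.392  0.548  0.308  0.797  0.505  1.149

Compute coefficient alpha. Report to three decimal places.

Σσᵢ² = 2.384 + 0.806 + 0.658 + 2.806 + 0.852 + 1.149 = 8.655
Sum of off-diagonal covariances = 8.799
σ²_total = 8.655 + 2 × 8.799 = 26.253
α = (k/(k−1))·(1 − Σσᵢ²/σ²_total) = (6/5)·(1 − 8.655/26.253) = 0.804

coefficient alpha = 0.804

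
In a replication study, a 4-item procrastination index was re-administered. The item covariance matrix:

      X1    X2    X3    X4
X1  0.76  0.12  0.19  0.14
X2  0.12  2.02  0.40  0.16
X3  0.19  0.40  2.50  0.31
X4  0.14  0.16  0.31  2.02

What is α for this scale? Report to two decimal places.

α = 0.35

Σσ²ᵢ = 0.76 + 2.02 + 2.50 + 2.02 = 7.30
Sum of the distinct covariances = 1.32
total variance = 7.30 + 2 × 1.32 = 9.94
α = (k/(k−1))·(1 − Σσ²ᵢ/total variance) = (4/3)·(1 − 7.30/9.94) = 0.35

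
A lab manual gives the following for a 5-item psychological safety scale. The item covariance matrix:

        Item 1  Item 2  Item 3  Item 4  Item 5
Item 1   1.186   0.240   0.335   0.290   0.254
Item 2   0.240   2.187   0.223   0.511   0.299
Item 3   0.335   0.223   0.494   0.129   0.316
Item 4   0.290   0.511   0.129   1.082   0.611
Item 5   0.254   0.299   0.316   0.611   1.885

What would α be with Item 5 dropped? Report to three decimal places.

α = 0.548

Remaining items: Item 1, Item 2, Item 3, Item 4 (k = 4).
Σσ²ᵢ = 1.186 + 2.187 + 0.494 + 1.082 = 4.949
Var(T) = 4.949 + 2 × 1.728 = 8.405
α (item deleted) = (4/3)·(1 − 4.949/8.405) = 0.548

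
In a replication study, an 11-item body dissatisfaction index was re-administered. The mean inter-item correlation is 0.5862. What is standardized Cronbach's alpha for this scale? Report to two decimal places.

α = 0.94

Standardized α = k·r̄ / (1 + (k−1)·r̄) = 11 × 0.5862 / (1 + 10 × 0.5862)
  = 6.4482 / 6.8620 = 0.94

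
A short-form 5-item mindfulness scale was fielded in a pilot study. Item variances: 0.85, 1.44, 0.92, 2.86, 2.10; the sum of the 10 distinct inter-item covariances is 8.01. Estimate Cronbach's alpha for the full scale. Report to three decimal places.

Σσ²ᵢ = 0.85 + 1.44 + 0.92 + 2.86 + 2.10 = 8.17
Sum of distinct covariances = 8.01
total variance = Σσ²ᵢ + 2·Σcov = 8.17 + 2 × 8.01 = 24.19
α = (5/4)·(1 − 8.17/24.19) = 0.828

α = 0.828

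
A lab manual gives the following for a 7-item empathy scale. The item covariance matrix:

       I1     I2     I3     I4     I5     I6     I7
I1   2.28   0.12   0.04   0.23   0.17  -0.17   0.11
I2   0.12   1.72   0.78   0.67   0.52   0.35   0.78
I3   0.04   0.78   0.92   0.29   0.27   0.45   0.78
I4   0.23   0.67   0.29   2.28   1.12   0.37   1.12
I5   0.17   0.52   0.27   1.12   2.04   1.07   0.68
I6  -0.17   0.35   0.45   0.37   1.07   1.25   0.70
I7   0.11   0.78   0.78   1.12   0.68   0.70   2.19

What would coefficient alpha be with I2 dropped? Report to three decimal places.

Remaining items: I1, I3, I4, I5, I6, I7 (k = 6).
Σσᵢ² = 2.28 + 0.92 + 2.28 + 2.04 + 1.25 + 2.19 = 10.96
σ²_total = 10.96 + 2 × 7.23 = 25.42
α (item deleted) = (6/5)·(1 − 10.96/25.42) = 0.683

α = 0.683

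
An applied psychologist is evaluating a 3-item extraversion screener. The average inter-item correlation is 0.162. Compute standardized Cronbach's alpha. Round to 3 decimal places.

Standardized α = k·r̄ / (1 + (k−1)·r̄) = 3 × 0.162 / (1 + 2 × 0.162)
  = 0.4860 / 1.3240 = 0.367

standardized Cronbach's alpha = 0.367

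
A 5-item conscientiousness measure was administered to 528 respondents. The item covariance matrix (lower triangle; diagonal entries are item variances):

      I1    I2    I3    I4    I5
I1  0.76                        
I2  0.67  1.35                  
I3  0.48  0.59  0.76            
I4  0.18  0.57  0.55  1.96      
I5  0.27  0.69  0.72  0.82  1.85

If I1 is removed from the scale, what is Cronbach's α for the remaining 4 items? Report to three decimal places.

Remaining items: I2, I3, I4, I5 (k = 4).
ΣVar(i) = 1.35 + 0.76 + 1.96 + 1.85 = 5.92
σ²_total = 5.92 + 2 × 3.94 = 13.80
α (item deleted) = (4/3)·(1 − 5.92/13.80) = 0.761

α = 0.761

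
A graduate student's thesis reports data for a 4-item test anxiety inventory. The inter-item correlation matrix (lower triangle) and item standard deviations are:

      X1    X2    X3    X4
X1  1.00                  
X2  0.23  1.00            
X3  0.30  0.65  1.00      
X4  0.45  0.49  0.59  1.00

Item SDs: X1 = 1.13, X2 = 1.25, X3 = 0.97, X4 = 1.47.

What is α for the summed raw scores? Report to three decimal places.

Σσ²ᵢ = 1.13² + 1.25² + 0.97² + 1.47² = 5.9412
Covariances σ_ij = r_ij · s_i · s_j:
  σ(X1,X2) = 0.23 × 1.13 × 1.25 = 0.3249
  σ(X1,X3) = 0.30 × 1.13 × 0.97 = 0.3288
  σ(X1,X4) = 0.45 × 1.13 × 1.47 = 0.7475
  σ(X2,X3) = 0.65 × 1.25 × 0.97 = 0.7881
  σ(X2,X4) = 0.49 × 1.25 × 1.47 = 0.9004
  σ(X3,X4) = 0.59 × 0.97 × 1.47 = 0.8413
σ²_T = Σσ²ᵢ + 2·Σσ_ij = 5.9412 + 2 × 3.9310 = 13.8032
α = (4/3)·(1 − 5.9412/13.8032) = 0.759

α = 0.759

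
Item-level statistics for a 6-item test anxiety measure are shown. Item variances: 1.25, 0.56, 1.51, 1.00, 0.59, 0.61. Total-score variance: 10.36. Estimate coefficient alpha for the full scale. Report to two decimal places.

coefficient alpha = 0.56

ΣVar(i) = 1.25 + 0.56 + 1.51 + 1.00 + 0.59 + 0.61 = 5.52
α = (k/(k−1))·(1 − ΣVar(i)/Var(T)) = (6/5)·(1 − 5.52/10.36) = 0.56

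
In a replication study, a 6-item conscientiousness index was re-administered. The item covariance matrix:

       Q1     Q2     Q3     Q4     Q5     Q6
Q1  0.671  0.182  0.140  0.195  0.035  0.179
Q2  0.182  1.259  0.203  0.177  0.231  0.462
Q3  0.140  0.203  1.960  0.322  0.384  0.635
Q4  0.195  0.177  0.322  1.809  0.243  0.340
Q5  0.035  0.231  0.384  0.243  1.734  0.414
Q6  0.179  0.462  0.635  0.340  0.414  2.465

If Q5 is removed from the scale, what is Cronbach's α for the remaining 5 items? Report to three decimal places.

Remaining items: Q1, Q2, Q3, Q4, Q6 (k = 5).
sum of item variances = 0.671 + 1.259 + 1.960 + 1.809 + 2.465 = 8.164
σ²_total = 8.164 + 2 × 2.835 = 13.834
α (item deleted) = (5/4)·(1 − 8.164/13.834) = 0.512

α = 0.512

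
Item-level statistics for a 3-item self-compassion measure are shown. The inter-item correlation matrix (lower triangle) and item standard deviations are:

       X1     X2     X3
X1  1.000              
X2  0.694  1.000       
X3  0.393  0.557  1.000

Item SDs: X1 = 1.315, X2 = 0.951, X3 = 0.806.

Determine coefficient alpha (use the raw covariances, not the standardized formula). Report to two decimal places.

coefficient alpha = 0.77

Σσ²ᵢ = 1.315² + 0.951² + 0.806² = 3.2833
Covariances σ_ij = r_ij · s_i · s_j:
  σ(X1,X2) = 0.694 × 1.315 × 0.951 = 0.8679
  σ(X1,X3) = 0.393 × 1.315 × 0.806 = 0.4165
  σ(X2,X3) = 0.557 × 0.951 × 0.806 = 0.4269
σ²_T = Σσ²ᵢ + 2·Σσ_ij = 3.2833 + 2 × 1.7113 = 6.7059
α = (3/2)·(1 − 3.2833/6.7059) = 0.77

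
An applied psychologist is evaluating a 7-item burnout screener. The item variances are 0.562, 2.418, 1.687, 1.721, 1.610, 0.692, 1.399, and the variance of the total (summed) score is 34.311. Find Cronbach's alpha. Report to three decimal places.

Cronbach's alpha = 0.824

ΣVar(i) = 0.562 + 2.418 + 1.687 + 1.721 + 1.610 + 0.692 + 1.399 = 10.089
α = (k/(k−1))·(1 − ΣVar(i)/total variance) = (7/6)·(1 − 10.089/34.311) = 0.824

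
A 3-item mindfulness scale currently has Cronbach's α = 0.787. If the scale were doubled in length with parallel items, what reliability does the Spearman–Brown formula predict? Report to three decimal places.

Length factor m = 2
α' = m·α / (1 + (m−1)·α)
   = 2 × 0.787 / (1 + (2 − 1) × 0.787)
   = 1.5740 / 1.7870 = 0.881

predicted reliability = 0.881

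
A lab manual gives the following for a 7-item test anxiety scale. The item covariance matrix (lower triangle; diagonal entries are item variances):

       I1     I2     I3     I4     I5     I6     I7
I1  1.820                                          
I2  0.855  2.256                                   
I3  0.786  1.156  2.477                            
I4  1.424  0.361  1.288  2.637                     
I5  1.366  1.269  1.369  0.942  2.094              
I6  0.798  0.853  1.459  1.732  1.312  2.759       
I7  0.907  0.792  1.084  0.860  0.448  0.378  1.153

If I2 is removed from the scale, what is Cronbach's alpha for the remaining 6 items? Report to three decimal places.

α = 0.857

Remaining items: I1, I3, I4, I5, I6, I7 (k = 6).
Σσ²ᵢ = 1.820 + 2.477 + 2.637 + 2.094 + 2.759 + 1.153 = 12.940
σ²_total = 12.940 + 2 × 16.153 = 45.246
α (item deleted) = (6/5)·(1 − 12.940/45.246) = 0.857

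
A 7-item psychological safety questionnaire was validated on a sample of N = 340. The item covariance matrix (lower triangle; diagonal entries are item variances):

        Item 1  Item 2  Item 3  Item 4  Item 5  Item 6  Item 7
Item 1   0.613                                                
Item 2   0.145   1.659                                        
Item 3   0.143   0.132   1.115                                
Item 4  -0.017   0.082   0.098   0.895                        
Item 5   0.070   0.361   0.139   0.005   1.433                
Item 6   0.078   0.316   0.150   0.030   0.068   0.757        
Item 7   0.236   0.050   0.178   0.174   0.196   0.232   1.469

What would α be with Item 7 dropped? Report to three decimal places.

α = 0.429

Remaining items: Item 1, Item 2, Item 3, Item 4, Item 5, Item 6 (k = 6).
sum of item variances = 0.613 + 1.659 + 1.115 + 0.895 + 1.433 + 0.757 = 6.472
σ²_T = 6.472 + 2 × 1.800 = 10.072
α (item deleted) = (6/5)·(1 − 6.472/10.072) = 0.429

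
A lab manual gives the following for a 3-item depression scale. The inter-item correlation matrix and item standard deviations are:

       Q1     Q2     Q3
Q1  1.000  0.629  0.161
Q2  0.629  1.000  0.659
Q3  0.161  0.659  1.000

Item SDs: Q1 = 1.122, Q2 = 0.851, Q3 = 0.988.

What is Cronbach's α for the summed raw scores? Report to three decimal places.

α = 0.711

Σσ²ᵢ = 1.122² + 0.851² + 0.988² = 2.9592
Covariances σ_ij = r_ij · s_i · s_j:
  σ(Q1,Q2) = 0.629 × 1.122 × 0.851 = 0.6006
  σ(Q1,Q3) = 0.161 × 1.122 × 0.988 = 0.1785
  σ(Q2,Q3) = 0.659 × 0.851 × 0.988 = 0.5541
σ²_T = Σσ²ᵢ + 2·Σσ_ij = 2.9592 + 2 × 1.3332 = 5.6256
α = (3/2)·(1 − 2.9592/5.6256) = 0.711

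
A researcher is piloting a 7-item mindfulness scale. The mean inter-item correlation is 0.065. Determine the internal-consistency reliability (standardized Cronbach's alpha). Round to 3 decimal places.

α = 0.327

Standardized α = k·r̄ / (1 + (k−1)·r̄) = 7 × 0.065 / (1 + 6 × 0.065)
  = 0.4550 / 1.3900 = 0.327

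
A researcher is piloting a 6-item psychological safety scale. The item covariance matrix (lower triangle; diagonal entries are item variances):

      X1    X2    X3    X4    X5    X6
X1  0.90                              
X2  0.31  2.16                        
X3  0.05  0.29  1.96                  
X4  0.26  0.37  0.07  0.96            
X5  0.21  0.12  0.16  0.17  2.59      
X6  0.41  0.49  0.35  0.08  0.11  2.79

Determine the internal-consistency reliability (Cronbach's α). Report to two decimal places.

α = 0.45

sum of item variances = 0.90 + 2.16 + 1.96 + 0.96 + 2.59 + 2.79 = 11.36
Σ_{i<j} σ_ij = 3.45
σ²_total = 11.36 + 2 × 3.45 = 18.26
α = (k/(k−1))·(1 − sum of item variances/σ²_total) = (6/5)·(1 − 11.36/18.26) = 0.45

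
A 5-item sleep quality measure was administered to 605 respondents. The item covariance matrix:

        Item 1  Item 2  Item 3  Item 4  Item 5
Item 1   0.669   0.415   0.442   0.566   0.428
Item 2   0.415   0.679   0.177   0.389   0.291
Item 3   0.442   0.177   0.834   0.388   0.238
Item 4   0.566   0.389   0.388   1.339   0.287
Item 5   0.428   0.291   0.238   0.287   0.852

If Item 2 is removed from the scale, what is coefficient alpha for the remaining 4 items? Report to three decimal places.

Remaining items: Item 1, Item 3, Item 4, Item 5 (k = 4).
sum of item variances = 0.669 + 0.834 + 1.339 + 0.852 = 3.694
total variance = 3.694 + 2 × 2.349 = 8.392
α (item deleted) = (4/3)·(1 − 3.694/8.392) = 0.746

α = 0.746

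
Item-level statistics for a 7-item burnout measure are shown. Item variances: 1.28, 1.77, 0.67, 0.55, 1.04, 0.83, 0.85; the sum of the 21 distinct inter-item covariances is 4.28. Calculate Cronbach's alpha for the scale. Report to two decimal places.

Cronbach's alpha = 0.64

Σσ²ᵢ = 1.28 + 1.77 + 0.67 + 0.55 + 1.04 + 0.83 + 0.85 = 6.99
Sum of distinct covariances = 4.28
σ²_T = Σσ²ᵢ + 2·Σcov = 6.99 + 2 × 4.28 = 15.55
α = (7/6)·(1 − 6.99/15.55) = 0.64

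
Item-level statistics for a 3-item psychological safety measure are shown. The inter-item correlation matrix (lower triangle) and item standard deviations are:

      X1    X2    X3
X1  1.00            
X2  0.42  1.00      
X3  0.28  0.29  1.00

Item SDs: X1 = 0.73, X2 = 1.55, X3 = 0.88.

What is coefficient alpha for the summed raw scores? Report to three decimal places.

coefficient alpha = 0.542

Σσ²ᵢ = 0.73² + 1.55² + 0.88² = 3.7098
Covariances σ_ij = r_ij · s_i · s_j:
  σ(X1,X2) = 0.42 × 0.73 × 1.55 = 0.4752
  σ(X1,X3) = 0.28 × 0.73 × 0.88 = 0.1799
  σ(X2,X3) = 0.29 × 1.55 × 0.88 = 0.3956
σ²_T = Σσ²ᵢ + 2·Σσ_ij = 3.7098 + 2 × 1.0507 = 5.8112
α = (3/2)·(1 − 3.7098/5.8112) = 0.542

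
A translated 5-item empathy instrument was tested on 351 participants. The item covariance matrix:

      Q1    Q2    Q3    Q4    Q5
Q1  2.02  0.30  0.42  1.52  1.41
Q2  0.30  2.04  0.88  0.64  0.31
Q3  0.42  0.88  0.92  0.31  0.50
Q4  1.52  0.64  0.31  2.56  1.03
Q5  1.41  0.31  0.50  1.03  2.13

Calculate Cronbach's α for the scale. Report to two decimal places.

sum of item variances = 2.02 + 2.04 + 0.92 + 2.56 + 2.13 = 9.67
Sum of the distinct covariances = 7.32
total variance = 9.67 + 2 × 7.32 = 24.31
α = (k/(k−1))·(1 − sum of item variances/total variance) = (5/4)·(1 − 9.67/24.31) = 0.75

α = 0.75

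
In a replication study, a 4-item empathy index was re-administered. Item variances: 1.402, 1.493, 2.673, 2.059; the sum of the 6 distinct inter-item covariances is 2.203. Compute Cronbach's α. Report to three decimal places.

sum of item variances = 1.402 + 1.493 + 2.673 + 2.059 = 7.627
Sum of distinct covariances = 2.203
σ²_total = sum of item variances + 2·Σcov = 7.627 + 2 × 2.203 = 12.033
α = (4/3)·(1 − 7.627/12.033) = 0.488

α = 0.488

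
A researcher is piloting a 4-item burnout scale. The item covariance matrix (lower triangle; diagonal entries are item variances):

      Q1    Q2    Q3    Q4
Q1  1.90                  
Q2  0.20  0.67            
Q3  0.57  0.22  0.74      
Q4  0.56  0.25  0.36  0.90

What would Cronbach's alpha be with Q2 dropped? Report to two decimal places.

Remaining items: Q1, Q3, Q4 (k = 3).
Σσ²ᵢ = 1.90 + 0.74 + 0.90 = 3.54
σ²_total = 3.54 + 2 × 1.49 = 6.52
α (item deleted) = (3/2)·(1 − 3.54/6.52) = 0.69

Cronbach's alpha = 0.69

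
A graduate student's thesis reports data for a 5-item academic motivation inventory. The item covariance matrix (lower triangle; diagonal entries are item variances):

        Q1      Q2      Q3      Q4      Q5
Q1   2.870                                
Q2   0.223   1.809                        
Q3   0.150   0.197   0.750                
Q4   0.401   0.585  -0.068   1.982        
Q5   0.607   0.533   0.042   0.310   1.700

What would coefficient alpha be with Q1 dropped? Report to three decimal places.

Remaining items: Q2, Q3, Q4, Q5 (k = 4).
sum of item variances = 1.809 + 0.750 + 1.982 + 1.700 = 6.241
σ²_T = 6.241 + 2 × 1.599 = 9.439
α (item deleted) = (4/3)·(1 − 6.241/9.439) = 0.452

coefficient alpha = 0.452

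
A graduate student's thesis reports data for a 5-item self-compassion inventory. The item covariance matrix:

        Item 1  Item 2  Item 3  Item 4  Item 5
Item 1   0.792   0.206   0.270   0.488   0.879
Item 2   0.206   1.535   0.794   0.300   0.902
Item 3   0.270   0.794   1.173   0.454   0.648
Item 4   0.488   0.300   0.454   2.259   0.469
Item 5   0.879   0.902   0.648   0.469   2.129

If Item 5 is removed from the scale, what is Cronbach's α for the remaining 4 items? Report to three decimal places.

Remaining items: Item 1, Item 2, Item 3, Item 4 (k = 4).
Σσ²ᵢ = 0.792 + 1.535 + 1.173 + 2.259 = 5.759
σ²_total = 5.759 + 2 × 2.512 = 10.783
α (item deleted) = (4/3)·(1 − 5.759/10.783) = 0.621

Cronbach's α = 0.621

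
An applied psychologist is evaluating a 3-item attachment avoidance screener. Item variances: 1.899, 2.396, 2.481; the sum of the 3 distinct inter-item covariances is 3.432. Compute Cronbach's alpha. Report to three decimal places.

Cronbach's alpha = 0.755

Σσ²ᵢ = 1.899 + 2.396 + 2.481 = 6.776
Sum of distinct covariances = 3.432
σ²_total = Σσ²ᵢ + 2·Σcov = 6.776 + 2 × 3.432 = 13.640
α = (3/2)·(1 − 6.776/13.640) = 0.755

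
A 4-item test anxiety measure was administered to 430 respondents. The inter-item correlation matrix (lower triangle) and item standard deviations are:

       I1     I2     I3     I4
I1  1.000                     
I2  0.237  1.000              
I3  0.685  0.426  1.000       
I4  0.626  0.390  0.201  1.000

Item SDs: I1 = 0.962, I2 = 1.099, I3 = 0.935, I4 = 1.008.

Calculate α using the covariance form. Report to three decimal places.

Σσ²ᵢ = 0.962² + 1.099² + 0.935² + 1.008² = 4.0235
Covariances σ_ij = r_ij · s_i · s_j:
  σ(I1,I2) = 0.237 × 0.962 × 1.099 = 0.2506
  σ(I1,I3) = 0.685 × 0.962 × 0.935 = 0.6161
  σ(I1,I4) = 0.626 × 0.962 × 1.008 = 0.6070
  σ(I2,I3) = 0.426 × 1.099 × 0.935 = 0.4377
  σ(I2,I4) = 0.390 × 1.099 × 1.008 = 0.4320
  σ(I3,I4) = 0.201 × 0.935 × 1.008 = 0.1894
σ²_T = Σσ²ᵢ + 2·Σσ_ij = 4.0235 + 2 × 2.5328 = 9.0891
α = (4/3)·(1 − 4.0235/9.0891) = 0.743

α = 0.743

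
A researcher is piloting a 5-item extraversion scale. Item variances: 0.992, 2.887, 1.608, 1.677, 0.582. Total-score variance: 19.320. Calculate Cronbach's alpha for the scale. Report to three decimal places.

ΣVar(i) = 0.992 + 2.887 + 1.608 + 1.677 + 0.582 = 7.746
α = (k/(k−1))·(1 − ΣVar(i)/Var(T)) = (5/4)·(1 − 7.746/19.320) = 0.749

α = 0.749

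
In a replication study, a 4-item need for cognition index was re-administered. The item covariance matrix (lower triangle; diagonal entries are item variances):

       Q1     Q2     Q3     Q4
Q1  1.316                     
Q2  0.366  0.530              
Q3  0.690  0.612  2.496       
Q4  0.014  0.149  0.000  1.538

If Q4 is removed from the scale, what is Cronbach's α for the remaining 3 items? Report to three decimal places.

Remaining items: Q1, Q2, Q3 (k = 3).
sum of item variances = 1.316 + 0.530 + 2.496 = 4.342
Var(T) = 4.342 + 2 × 1.668 = 7.678
α (item deleted) = (3/2)·(1 − 4.342/7.678) = 0.652

α = 0.652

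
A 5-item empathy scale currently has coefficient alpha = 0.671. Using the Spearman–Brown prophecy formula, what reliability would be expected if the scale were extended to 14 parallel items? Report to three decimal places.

predicted reliability = 0.851

Length factor m = 14/5 = 2.8000
α' = m·α / (1 + (m−1)·α)
   = 14/5 × 0.671 / (1 + (14/5 − 1) × 0.671)
   = 1.8788 / 2.2078 = 0.851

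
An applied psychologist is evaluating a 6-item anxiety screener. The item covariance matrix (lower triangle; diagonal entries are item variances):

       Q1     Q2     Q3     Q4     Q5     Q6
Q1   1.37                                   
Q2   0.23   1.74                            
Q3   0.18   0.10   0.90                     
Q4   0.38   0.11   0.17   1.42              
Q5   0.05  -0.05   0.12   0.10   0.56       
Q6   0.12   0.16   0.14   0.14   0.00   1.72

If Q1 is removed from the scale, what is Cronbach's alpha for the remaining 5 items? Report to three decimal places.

Remaining items: Q2, Q3, Q4, Q5, Q6 (k = 5).
Σσᵢ² = 1.74 + 0.90 + 1.42 + 0.56 + 1.72 = 6.34
σ²_T = 6.34 + 2 × 0.99 = 8.32
α (item deleted) = (5/4)·(1 − 6.34/8.32) = 0.297

Cronbach's alpha = 0.297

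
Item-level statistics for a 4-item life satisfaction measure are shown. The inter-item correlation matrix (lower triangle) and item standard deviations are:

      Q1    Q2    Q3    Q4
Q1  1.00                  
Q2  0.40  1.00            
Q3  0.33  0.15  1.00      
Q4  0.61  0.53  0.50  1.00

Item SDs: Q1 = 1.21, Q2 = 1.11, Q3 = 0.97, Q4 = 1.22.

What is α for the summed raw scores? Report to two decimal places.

Σσ²ᵢ = 1.21² + 1.11² + 0.97² + 1.22² = 5.1255
Covariances σ_ij = r_ij · s_i · s_j:
  σ(Q1,Q2) = 0.40 × 1.21 × 1.11 = 0.5372
  σ(Q1,Q3) = 0.33 × 1.21 × 0.97 = 0.3873
  σ(Q1,Q4) = 0.61 × 1.21 × 1.22 = 0.9005
  σ(Q2,Q3) = 0.15 × 1.11 × 0.97 = 0.1615
  σ(Q2,Q4) = 0.53 × 1.11 × 1.22 = 0.7177
  σ(Q3,Q4) = 0.50 × 0.97 × 1.22 = 0.5917
σ²_T = Σσ²ᵢ + 2·Σσ_ij = 5.1255 + 2 × 3.2959 = 11.7173
α = (4/3)·(1 − 5.1255/11.7173) = 0.75

α = 0.75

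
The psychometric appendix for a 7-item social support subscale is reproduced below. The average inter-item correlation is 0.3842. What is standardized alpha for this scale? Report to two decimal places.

Standardized α = k·r̄ / (1 + (k−1)·r̄) = 7 × 0.3842 / (1 + 6 × 0.3842)
  = 2.6894 / 3.3052 = 0.81

standardized alpha = 0.81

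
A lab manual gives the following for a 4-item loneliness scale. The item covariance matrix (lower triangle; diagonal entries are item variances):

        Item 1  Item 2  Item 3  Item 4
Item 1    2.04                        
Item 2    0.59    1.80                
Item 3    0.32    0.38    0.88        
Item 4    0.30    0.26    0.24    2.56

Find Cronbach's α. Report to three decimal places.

Cronbach's α = 0.486

sum of item variances = 2.04 + 1.80 + 0.88 + 2.56 = 7.28
Sum of the distinct covariances = 2.09
Var(T) = 7.28 + 2 × 2.09 = 11.46
α = (k/(k−1))·(1 − sum of item variances/Var(T)) = (4/3)·(1 − 7.28/11.46) = 0.486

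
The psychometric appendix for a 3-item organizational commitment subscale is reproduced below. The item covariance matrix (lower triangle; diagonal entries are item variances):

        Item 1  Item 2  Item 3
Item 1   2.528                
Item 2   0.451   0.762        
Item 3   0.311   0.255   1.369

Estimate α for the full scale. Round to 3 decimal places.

sum of item variances = 2.528 + 0.762 + 1.369 = 4.659
Sum of the distinct covariances = 1.017
σ²_T = 4.659 + 2 × 1.017 = 6.693
α = (k/(k−1))·(1 − sum of item variances/σ²_T) = (3/2)·(1 − 4.659/6.693) = 0.456

α = 0.456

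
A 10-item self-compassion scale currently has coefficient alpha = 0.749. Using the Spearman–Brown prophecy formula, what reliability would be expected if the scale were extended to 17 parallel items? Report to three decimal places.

Length factor m = 17/10 = 1.7000
α' = m·α / (1 + (m−1)·α)
   = 17/10 × 0.749 / (1 + (17/10 − 1) × 0.749)
   = 1.2733 / 1.5243 = 0.835

predicted reliability = 0.835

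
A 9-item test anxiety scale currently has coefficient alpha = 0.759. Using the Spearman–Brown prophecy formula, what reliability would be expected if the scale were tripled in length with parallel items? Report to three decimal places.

predicted reliability = 0.904

Length factor m = 3
α' = m·α / (1 + (m−1)·α)
   = 3 × 0.759 / (1 + (3 − 1) × 0.759)
   = 2.2770 / 2.5180 = 0.904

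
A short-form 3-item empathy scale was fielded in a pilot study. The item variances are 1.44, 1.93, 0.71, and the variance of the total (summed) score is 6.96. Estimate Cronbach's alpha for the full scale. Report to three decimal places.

Cronbach's alpha = 0.621

ΣVar(i) = 1.44 + 1.93 + 0.71 = 4.08
α = (k/(k−1))·(1 − ΣVar(i)/Var(T)) = (3/2)·(1 − 4.08/6.96) = 0.621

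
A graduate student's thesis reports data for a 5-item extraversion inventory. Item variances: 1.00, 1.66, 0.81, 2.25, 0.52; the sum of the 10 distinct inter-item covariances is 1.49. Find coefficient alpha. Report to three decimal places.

coefficient alpha = 0.404

sum of item variances = 1.00 + 1.66 + 0.81 + 2.25 + 0.52 = 6.24
Sum of distinct covariances = 1.49
Var(T) = sum of item variances + 2·Σcov = 6.24 + 2 × 1.49 = 9.22
α = (5/4)·(1 − 6.24/9.22) = 0.404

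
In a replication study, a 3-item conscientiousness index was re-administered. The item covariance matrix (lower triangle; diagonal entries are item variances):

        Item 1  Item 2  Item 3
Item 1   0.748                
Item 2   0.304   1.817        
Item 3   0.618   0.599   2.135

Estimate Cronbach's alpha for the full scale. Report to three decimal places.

Cronbach's alpha = 0.589

ΣVar(i) = 0.748 + 1.817 + 2.135 = 4.700
Sum of off-diagonal covariances = 1.521
Var(T) = 4.700 + 2 × 1.521 = 7.742
α = (k/(k−1))·(1 − ΣVar(i)/Var(T)) = (3/2)·(1 − 4.700/7.742) = 0.589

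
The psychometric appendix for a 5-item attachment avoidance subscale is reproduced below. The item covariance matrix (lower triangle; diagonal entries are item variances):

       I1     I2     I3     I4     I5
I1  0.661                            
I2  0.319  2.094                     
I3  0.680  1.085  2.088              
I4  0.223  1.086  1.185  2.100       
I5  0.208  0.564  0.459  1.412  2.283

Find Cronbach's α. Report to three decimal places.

Σσᵢ² = 0.661 + 2.094 + 2.088 + 2.100 + 2.283 = 9.226
Sum of off-diagonal covariances = 7.221
σ²_total = 9.226 + 2 × 7.221 = 23.668
α = (k/(k−1))·(1 − Σσᵢ²/σ²_total) = (5/4)·(1 − 9.226/23.668) = 0.763

Cronbach's α = 0.763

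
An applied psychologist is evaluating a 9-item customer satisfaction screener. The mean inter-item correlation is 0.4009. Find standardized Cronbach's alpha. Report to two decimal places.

Standardized α = k·r̄ / (1 + (k−1)·r̄) = 9 × 0.4009 / (1 + 8 × 0.4009)
  = 3.6081 / 4.2072 = 0.86

standardized Cronbach's alpha = 0.86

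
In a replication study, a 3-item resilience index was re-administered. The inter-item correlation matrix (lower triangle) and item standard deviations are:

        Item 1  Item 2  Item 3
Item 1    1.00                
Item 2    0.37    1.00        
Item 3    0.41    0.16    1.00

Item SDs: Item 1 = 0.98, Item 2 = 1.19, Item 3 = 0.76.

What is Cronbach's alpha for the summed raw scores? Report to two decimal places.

Σσ²ᵢ = 0.98² + 1.19² + 0.76² = 2.9541
Covariances σ_ij = r_ij · s_i · s_j:
  σ(Item 1,Item 2) = 0.37 × 0.98 × 1.19 = 0.4315
  σ(Item 1,Item 3) = 0.41 × 0.98 × 0.76 = 0.3054
  σ(Item 2,Item 3) = 0.16 × 1.19 × 0.76 = 0.1447
σ²_T = Σσ²ᵢ + 2·Σσ_ij = 2.9541 + 2 × 0.8816 = 4.7173
α = (3/2)·(1 − 2.9541/4.7173) = 0.56

Cronbach's alpha = 0.56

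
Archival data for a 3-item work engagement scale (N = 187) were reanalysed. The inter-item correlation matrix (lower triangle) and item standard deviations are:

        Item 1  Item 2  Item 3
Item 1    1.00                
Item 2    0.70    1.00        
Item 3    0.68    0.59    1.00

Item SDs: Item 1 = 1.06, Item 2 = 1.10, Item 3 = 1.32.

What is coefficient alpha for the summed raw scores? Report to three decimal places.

Σσ²ᵢ = 1.06² + 1.10² + 1.32² = 4.0760
Covariances σ_ij = r_ij · s_i · s_j:
  σ(Item 1,Item 2) = 0.70 × 1.06 × 1.10 = 0.8162
  σ(Item 1,Item 3) = 0.68 × 1.06 × 1.32 = 0.9515
  σ(Item 2,Item 3) = 0.59 × 1.10 × 1.32 = 0.8567
σ²_T = Σσ²ᵢ + 2·Σσ_ij = 4.0760 + 2 × 2.6244 = 9.3248
α = (3/2)·(1 − 4.0760/9.3248) = 0.844

α = 0.844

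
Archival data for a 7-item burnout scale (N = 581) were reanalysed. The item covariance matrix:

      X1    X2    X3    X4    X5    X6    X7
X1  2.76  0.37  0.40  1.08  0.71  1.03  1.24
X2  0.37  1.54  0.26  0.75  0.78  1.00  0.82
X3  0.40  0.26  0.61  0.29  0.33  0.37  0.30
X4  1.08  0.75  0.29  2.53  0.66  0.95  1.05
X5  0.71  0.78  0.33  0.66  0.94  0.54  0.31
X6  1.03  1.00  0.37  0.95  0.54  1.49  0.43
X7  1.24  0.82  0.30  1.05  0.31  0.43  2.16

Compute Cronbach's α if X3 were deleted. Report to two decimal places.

Remaining items: X1, X2, X4, X5, X6, X7 (k = 6).
Σσ²ᵢ = 2.76 + 1.54 + 2.53 + 0.94 + 1.49 + 2.16 = 11.42
Var(T) = 11.42 + 2 × 11.72 = 34.86
α (item deleted) = (6/5)·(1 − 11.42/34.86) = 0.81

Cronbach's α = 0.81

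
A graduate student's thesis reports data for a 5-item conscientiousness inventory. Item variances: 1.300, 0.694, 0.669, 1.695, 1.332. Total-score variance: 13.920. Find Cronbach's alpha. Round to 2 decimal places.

α = 0.74

ΣVar(i) = 1.300 + 0.694 + 0.669 + 1.695 + 1.332 = 5.690
α = (k/(k−1))·(1 − ΣVar(i)/Var(T)) = (5/4)·(1 − 5.690/13.920) = 0.74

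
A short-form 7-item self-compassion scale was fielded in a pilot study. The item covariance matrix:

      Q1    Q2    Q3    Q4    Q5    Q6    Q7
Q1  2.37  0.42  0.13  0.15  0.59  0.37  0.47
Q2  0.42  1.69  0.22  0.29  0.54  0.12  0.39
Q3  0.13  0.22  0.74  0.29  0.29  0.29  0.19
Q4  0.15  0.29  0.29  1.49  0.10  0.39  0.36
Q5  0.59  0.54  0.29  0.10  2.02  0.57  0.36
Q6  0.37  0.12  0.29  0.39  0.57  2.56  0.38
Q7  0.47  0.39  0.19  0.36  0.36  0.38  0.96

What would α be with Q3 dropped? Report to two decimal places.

Remaining items: Q1, Q2, Q4, Q5, Q6, Q7 (k = 6).
sum of item variances = 2.37 + 1.69 + 1.49 + 2.02 + 2.56 + 0.96 = 11.09
σ²_T = 11.09 + 2 × 5.50 = 22.09
α (item deleted) = (6/5)·(1 − 11.09/22.09) = 0.60

α = 0.60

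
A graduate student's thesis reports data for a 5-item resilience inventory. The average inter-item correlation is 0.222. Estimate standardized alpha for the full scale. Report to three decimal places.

Standardized α = k·r̄ / (1 + (k−1)·r̄) = 5 × 0.222 / (1 + 4 × 0.222)
  = 1.1100 / 1.8880 = 0.588

standardized alpha = 0.588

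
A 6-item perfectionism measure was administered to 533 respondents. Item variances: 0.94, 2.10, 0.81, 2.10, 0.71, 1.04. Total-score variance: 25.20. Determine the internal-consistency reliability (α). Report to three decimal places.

ΣVar(i) = 0.94 + 2.10 + 0.81 + 2.10 + 0.71 + 1.04 = 7.70
α = (k/(k−1))·(1 − ΣVar(i)/Var(T)) = (6/5)·(1 − 7.70/25.20) = 0.833

α = 0.833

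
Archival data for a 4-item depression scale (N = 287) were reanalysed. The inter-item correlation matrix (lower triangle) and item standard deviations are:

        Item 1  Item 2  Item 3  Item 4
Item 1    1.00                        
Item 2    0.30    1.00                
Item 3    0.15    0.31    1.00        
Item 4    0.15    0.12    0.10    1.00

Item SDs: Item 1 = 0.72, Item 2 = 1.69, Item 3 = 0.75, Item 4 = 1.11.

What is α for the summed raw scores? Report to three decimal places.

Σσ²ᵢ = 0.72² + 1.69² + 0.75² + 1.11² = 5.1691
Covariances σ_ij = r_ij · s_i · s_j:
  σ(Item 1,Item 2) = 0.30 × 0.72 × 1.69 = 0.3650
  σ(Item 1,Item 3) = 0.15 × 0.72 × 0.75 = 0.0810
  σ(Item 1,Item 4) = 0.15 × 0.72 × 1.11 = 0.1199
  σ(Item 2,Item 3) = 0.31 × 1.69 × 0.75 = 0.3929
  σ(Item 2,Item 4) = 0.12 × 1.69 × 1.11 = 0.2251
  σ(Item 3,Item 4) = 0.10 × 0.75 × 1.11 = 0.0833
σ²_T = Σσ²ᵢ + 2·Σσ_ij = 5.1691 + 2 × 1.2672 = 7.7035
α = (4/3)·(1 − 5.1691/7.7035) = 0.439

α = 0.439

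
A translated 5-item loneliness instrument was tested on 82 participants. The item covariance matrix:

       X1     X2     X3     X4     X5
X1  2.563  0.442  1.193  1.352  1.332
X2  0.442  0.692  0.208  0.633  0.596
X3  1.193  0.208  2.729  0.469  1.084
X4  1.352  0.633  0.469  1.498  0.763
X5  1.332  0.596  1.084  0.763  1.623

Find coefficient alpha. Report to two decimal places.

ΣVar(i) = 2.563 + 0.692 + 2.729 + 1.498 + 1.623 = 9.105
Σ_{i<j} σ_ij = 8.072
σ²_total = 9.105 + 2 × 8.072 = 25.249
α = (k/(k−1))·(1 − ΣVar(i)/σ²_total) = (5/4)·(1 − 9.105/25.249) = 0.80

coefficient alpha = 0.80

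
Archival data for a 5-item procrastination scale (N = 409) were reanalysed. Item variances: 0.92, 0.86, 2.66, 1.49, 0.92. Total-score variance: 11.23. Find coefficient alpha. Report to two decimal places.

Σσ²ᵢ = 0.92 + 0.86 + 2.66 + 1.49 + 0.92 = 6.85
α = (k/(k−1))·(1 − Σσ²ᵢ/Var(T)) = (5/4)·(1 − 6.85/11.23) = 0.49

α = 0.49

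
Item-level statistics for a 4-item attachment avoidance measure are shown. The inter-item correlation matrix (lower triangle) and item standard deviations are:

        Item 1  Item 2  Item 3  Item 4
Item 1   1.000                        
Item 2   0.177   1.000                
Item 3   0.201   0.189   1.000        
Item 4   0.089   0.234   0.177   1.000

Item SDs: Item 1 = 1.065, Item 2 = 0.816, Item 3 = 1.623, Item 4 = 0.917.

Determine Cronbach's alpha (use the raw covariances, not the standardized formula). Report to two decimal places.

Σσ²ᵢ = 1.065² + 0.816² + 1.623² + 0.917² = 5.2751
Covariances σ_ij = r_ij · s_i · s_j:
  σ(Item 1,Item 2) = 0.177 × 1.065 × 0.816 = 0.1538
  σ(Item 1,Item 3) = 0.201 × 1.065 × 1.623 = 0.3474
  σ(Item 1,Item 4) = 0.089 × 1.065 × 0.917 = 0.0869
  σ(Item 2,Item 3) = 0.189 × 0.816 × 1.623 = 0.2503
  σ(Item 2,Item 4) = 0.234 × 0.816 × 0.917 = 0.1751
  σ(Item 3,Item 4) = 0.177 × 1.623 × 0.917 = 0.2634
σ²_T = Σσ²ᵢ + 2·Σσ_ij = 5.2751 + 2 × 1.2769 = 7.8289
α = (4/3)·(1 − 5.2751/7.8289) = 0.43

Cronbach's alpha = 0.43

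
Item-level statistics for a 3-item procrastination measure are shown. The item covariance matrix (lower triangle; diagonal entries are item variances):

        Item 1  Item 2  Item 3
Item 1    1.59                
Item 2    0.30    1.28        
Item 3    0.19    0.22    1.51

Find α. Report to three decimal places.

Σσ²ᵢ = 1.59 + 1.28 + 1.51 = 4.38
Sum of off-diagonal covariances = 0.71
σ²_total = 4.38 + 2 × 0.71 = 5.80
α = (k/(k−1))·(1 − Σσ²ᵢ/σ²_total) = (3/2)·(1 − 4.38/5.80) = 0.367

α = 0.367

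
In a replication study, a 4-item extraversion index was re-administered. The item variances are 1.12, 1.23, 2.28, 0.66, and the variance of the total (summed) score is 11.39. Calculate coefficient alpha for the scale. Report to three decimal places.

α = 0.714

Σσᵢ² = 1.12 + 1.23 + 2.28 + 0.66 = 5.29
α = (k/(k−1))·(1 − Σσᵢ²/total variance) = (4/3)·(1 − 5.29/11.39) = 0.714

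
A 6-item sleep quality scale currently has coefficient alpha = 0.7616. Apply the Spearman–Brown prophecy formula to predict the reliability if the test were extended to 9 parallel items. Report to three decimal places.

predicted reliability = 0.827

Length factor m = 9/6 = 1.5000
α' = m·α / (1 + (m−1)·α)
   = 9/6 × 0.7616 / (1 + (9/6 − 1) × 0.7616)
   = 1.1424 / 1.3808 = 0.827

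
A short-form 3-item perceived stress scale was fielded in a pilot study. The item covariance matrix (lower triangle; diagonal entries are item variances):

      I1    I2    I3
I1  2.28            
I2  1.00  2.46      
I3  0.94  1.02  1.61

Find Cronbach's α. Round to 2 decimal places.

sum of item variances = 2.28 + 2.46 + 1.61 = 6.35
Sum of off-diagonal covariances = 2.96
total variance = 6.35 + 2 × 2.96 = 12.27
α = (k/(k−1))·(1 − sum of item variances/total variance) = (3/2)·(1 − 6.35/12.27) = 0.72

Cronbach's α = 0.72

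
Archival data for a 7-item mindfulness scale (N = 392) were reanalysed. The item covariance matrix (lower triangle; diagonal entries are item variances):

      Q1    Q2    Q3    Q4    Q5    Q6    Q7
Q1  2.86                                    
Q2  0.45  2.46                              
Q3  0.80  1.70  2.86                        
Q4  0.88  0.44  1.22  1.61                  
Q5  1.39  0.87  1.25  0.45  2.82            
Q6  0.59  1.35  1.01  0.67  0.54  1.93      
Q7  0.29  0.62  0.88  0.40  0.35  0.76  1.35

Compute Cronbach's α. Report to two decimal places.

Cronbach's α = 0.79

Σσᵢ² = 2.86 + 2.46 + 2.86 + 1.61 + 2.82 + 1.93 + 1.35 = 15.89
Sum of the distinct covariances = 16.91
σ²_T = 15.89 + 2 × 16.91 = 49.71
α = (k/(k−1))·(1 − Σσᵢ²/σ²_T) = (7/6)·(1 − 15.89/49.71) = 0.79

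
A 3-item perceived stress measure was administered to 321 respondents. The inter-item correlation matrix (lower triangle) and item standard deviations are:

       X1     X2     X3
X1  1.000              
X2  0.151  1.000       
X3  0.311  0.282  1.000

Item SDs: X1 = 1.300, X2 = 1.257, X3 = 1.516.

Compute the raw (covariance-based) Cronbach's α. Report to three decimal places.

Cronbach's α = 0.501

Σσ²ᵢ = 1.300² + 1.257² + 1.516² = 5.5683
Covariances σ_ij = r_ij · s_i · s_j:
  σ(X1,X2) = 0.151 × 1.300 × 1.257 = 0.2467
  σ(X1,X3) = 0.311 × 1.300 × 1.516 = 0.6129
  σ(X2,X3) = 0.282 × 1.257 × 1.516 = 0.5374
σ²_T = Σσ²ᵢ + 2·Σσ_ij = 5.5683 + 2 × 1.3970 = 8.3623
α = (3/2)·(1 − 5.5683/8.3623) = 0.501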